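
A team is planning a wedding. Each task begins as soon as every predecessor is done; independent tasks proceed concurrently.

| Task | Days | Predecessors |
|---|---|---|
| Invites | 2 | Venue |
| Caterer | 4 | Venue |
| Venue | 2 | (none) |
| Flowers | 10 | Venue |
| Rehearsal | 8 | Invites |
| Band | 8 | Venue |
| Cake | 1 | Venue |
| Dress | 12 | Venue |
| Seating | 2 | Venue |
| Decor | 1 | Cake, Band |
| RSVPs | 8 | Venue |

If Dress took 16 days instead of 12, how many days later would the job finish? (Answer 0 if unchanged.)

As given, the longest chain is Venue→Dress = 2+12 = 14, so the finish is 14 days.
Dress lies on that path, so at 16 days the path becomes 18 days.
That remains the longest chain; total 18 days.
Change in finish: 18 − 14 = +4 days.

4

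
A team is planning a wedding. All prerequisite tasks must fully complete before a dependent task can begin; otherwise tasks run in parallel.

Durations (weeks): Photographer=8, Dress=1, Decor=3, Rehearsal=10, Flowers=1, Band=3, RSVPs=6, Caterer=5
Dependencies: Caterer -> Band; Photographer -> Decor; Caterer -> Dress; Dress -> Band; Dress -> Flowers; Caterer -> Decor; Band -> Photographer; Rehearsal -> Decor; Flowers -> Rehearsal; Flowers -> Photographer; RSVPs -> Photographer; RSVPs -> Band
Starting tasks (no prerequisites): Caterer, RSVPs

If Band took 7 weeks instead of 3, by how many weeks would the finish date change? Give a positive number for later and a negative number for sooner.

4

As given, the longest chain is Caterer→Dress→Band→Photographer→Decor = 5+1+3+8+3 = 20, so the finish is 20 weeks.
Band is on the critical path; changing it to 7 makes that path 24 weeks.
No other chain overtakes it, so the finish is 24 weeks.
Change in finish: 24 − 20 = +4 weeks.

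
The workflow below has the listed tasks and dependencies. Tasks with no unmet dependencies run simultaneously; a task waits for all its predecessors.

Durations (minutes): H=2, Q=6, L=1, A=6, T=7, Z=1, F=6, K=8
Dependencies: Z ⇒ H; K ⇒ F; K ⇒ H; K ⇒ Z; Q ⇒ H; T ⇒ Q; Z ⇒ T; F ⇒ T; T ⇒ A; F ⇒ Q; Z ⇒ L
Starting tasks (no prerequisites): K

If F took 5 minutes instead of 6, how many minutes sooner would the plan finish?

Baseline: K→F→T→Q→H = 8+6+7+6+2 = 29 → 29 minutes.
Since F is critical, the -1 change carries straight to that chain (now 28 minutes).
No other chain overtakes it, so the finish is 28 minutes.
Change in finish: 28 − 29 = -1 minutes.

1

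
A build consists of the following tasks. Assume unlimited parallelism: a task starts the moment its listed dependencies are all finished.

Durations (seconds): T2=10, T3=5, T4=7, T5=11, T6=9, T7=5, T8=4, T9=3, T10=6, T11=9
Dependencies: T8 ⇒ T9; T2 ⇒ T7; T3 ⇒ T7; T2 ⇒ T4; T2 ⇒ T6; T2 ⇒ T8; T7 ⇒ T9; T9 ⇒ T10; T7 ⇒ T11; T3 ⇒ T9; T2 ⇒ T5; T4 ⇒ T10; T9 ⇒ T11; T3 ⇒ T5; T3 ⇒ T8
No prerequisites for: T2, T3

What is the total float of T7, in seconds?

T2→T7→T9→T11 = 10+5+3+9 = 27 sets the makespan at 27 seconds.
The longest chain containing T7 totals 27 seconds.
Float = 27 − 27 = 0.

0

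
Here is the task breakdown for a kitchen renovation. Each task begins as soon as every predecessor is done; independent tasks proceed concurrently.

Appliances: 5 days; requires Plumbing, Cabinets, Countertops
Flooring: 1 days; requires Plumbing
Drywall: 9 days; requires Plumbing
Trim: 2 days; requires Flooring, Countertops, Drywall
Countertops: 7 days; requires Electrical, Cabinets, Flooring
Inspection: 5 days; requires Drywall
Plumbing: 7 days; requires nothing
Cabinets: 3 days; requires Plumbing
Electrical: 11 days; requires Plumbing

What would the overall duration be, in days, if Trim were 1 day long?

Actual critical path: Plumbing→Electrical→Countertops→Appliances = 7+11+7+5 = 30 ⇒ 30 days.
Trim has 3 days of float (longest path through it is 27).
No other chain overtakes it, so the finish is 30 days.

30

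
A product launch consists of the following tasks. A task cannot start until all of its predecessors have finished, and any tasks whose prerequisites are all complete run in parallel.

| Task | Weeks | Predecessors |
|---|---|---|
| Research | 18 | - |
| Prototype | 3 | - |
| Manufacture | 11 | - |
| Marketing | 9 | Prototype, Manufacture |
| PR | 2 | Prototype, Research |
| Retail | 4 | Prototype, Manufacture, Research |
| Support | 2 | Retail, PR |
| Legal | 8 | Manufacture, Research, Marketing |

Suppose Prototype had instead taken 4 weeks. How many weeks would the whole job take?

As given, the longest chain is Manufacture→Marketing→Legal = 11+9+8 = 28, so the finish is 28 weeks.
The longest path through Prototype is only 20 weeks, so Prototype has float 8.
No other chain overtakes it, so the finish is 28 weeks.

28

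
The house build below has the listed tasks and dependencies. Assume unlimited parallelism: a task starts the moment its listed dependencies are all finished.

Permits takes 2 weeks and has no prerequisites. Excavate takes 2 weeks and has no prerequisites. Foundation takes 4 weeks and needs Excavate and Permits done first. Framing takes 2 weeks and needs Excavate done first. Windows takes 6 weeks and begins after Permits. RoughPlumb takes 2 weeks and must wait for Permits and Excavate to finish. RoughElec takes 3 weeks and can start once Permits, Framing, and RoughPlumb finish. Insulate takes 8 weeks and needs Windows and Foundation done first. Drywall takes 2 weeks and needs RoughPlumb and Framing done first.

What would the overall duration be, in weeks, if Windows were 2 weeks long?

The binding path is Permits→Windows→Insulate = 2+6+8 = 16; finish at 16 weeks.
Since Windows is critical, the -4 change carries straight to that chain (now 12 weeks).
The binding chain switches to Permits→Foundation→Insulate = 2+4+8 = 14; finish 14 weeks.

14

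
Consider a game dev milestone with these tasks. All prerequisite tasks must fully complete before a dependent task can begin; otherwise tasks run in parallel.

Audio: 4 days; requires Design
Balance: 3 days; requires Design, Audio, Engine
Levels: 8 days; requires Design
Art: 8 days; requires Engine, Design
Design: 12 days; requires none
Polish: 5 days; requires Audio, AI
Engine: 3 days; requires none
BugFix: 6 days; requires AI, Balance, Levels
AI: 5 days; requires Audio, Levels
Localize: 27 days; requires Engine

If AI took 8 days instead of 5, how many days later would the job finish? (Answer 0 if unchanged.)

Critical path before the change: Design→Levels→AI→BugFix = 12+8+5+6 = 31 giving 31 days.
Since AI is critical, the +3 change carries straight to that chain (now 34 days).
The critical path is still Design→Levels→AI→BugFix; finish is now 34 days.
Change in finish: 34 − 31 = +3 days.

3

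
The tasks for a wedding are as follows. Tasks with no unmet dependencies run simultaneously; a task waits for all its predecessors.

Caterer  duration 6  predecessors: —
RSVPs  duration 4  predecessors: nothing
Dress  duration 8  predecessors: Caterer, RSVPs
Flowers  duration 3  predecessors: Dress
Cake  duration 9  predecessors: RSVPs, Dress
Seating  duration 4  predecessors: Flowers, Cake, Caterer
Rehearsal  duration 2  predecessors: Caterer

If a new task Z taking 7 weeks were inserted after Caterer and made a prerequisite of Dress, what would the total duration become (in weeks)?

34

Originally the plan takes 27 weeks.
With Z inserted, Dress now waits for max(Caterer, RSVPs, Z).
New critical path: Caterer→Z→Dress→Cake→Seating = 6+7+8+9+4 = 34 ⇒ 34 weeks.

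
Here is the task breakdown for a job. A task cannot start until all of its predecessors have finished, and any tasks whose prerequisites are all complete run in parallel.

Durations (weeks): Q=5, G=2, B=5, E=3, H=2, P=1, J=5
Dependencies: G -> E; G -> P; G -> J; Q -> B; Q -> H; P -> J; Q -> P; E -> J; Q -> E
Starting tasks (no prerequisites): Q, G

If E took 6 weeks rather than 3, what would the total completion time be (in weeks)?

As given, the longest chain is Q→E→J = 5+3+5 = 13, so the finish is 13 weeks.
E lies on that path, so at 6 weeks the path becomes 16 weeks.
No other chain overtakes it, so the finish is 16 weeks.

16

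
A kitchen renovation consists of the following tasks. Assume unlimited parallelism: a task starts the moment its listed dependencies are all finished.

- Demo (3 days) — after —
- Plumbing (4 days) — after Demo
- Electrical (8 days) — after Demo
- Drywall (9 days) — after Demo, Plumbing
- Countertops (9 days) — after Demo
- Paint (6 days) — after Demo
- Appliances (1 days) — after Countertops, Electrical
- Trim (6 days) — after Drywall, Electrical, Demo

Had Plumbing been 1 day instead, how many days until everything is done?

19

Actual critical path: Demo→Plumbing→Drywall→Trim = 3+4+9+6 = 22 ⇒ 22 days.
Plumbing lies on that path, so at 1 day the path becomes 19 days.
No other chain overtakes it, so the finish is 19 days.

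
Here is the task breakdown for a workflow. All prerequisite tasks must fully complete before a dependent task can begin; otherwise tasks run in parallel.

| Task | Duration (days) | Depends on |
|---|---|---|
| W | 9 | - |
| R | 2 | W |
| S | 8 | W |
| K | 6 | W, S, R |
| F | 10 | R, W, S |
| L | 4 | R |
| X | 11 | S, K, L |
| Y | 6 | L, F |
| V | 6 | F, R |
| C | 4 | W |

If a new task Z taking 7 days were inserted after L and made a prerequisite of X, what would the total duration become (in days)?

Originally the project takes 34 days.
With Z inserted, X now waits for max(S, K, L, Z).
New critical path: W→S→K→X = 9+8+6+11 = 34 ⇒ 34 days.

34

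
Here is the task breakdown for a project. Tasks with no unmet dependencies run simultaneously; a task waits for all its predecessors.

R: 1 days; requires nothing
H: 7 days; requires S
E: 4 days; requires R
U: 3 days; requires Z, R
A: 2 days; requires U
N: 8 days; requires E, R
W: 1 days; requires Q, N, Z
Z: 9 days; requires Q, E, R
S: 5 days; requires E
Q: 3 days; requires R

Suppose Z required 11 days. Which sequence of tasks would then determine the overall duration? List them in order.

As given, the longest chain is R→E→Z→U→A = 1+4+9+3+2 = 19, so the finish is 19 days.
Z is on the critical path; changing it to 11 makes that path 21 days.
That remains the longest chain; total 21 days.

R, E, Z, U, A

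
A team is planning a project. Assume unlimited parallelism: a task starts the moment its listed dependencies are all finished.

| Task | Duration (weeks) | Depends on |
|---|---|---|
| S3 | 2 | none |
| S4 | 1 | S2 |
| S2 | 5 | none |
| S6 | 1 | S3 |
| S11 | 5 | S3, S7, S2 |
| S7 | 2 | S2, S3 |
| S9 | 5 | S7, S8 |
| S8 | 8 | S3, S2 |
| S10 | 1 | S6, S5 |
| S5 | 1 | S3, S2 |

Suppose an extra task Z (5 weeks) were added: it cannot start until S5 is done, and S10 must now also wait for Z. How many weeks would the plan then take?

18

Originally the plan takes 18 weeks.
With Z inserted, S10 now waits for max(S6, S5, Z).
New critical path: S2→S8→S9 = 5+8+5 = 18 ⇒ 18 weeks.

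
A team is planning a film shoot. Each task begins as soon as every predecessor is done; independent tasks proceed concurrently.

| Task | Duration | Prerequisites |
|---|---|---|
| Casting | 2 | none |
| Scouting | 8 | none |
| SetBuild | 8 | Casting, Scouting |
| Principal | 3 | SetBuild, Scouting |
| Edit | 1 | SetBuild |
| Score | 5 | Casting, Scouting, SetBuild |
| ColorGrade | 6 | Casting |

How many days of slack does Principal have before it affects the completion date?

Critical path: Scouting→SetBuild→Score = 8+8+5 = 21, so the finish is 21 days.
Longest path through Principal: 19 days (earliest finish 19, latest finish 21).
Float = 21 − 19 = 2.

2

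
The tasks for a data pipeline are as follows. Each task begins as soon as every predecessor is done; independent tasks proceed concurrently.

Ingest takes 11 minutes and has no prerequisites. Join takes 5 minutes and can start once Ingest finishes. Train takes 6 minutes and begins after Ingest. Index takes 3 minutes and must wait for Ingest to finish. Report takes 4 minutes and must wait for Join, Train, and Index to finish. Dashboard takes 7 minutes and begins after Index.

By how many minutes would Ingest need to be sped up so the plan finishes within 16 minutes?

5

Current finish: 21 minutes; target: 16.
Ingest is on every critical path, so each minute cut from Ingest cuts the finish by one (this holds down to a finish of 11).
Need 21 − 16 = 5 minutes off Ingest → Ingest becomes 6 minutes, finish becomes 16.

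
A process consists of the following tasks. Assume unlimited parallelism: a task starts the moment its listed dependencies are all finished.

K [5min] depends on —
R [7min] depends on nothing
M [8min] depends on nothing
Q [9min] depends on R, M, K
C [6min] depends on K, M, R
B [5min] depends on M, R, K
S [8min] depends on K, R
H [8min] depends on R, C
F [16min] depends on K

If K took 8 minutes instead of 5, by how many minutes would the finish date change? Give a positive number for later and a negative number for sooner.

Critical path before the change: M→C→H = 8+6+8 = 22 giving 22 minutes.
K is off the critical path — its longest chain is 21 minutes, giving 1 of slack.
Now K→F = 8+16 = 24 is longest, so the finish becomes 24 minutes.
Change in finish: 24 − 22 = +2 minutes.

2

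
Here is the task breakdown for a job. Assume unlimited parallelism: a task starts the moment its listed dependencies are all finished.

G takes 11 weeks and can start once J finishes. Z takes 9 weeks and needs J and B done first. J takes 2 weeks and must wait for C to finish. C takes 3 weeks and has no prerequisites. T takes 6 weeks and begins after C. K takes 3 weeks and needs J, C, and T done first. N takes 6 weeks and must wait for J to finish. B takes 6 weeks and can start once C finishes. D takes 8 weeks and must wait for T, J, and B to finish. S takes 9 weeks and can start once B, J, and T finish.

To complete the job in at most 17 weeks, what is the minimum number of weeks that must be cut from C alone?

1

Current finish: 18 weeks; target: 17.
C is on every critical path, so each week cut from C cuts the finish by one (this holds down to a finish of 16).
Need 18 − 17 = 1 week off C → C becomes 2 weeks, finish becomes 17.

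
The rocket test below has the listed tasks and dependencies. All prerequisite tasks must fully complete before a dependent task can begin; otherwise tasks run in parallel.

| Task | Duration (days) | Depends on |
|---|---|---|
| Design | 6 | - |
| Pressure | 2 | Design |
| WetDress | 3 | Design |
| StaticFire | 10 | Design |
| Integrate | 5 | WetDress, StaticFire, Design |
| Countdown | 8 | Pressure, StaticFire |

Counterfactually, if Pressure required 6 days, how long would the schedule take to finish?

The binding path is Design→StaticFire→Countdown = 6+10+8 = 24; finish at 24 days.
Pressure has 8 days of float (longest path through it is 16).
That remains the longest chain; total 24 days.

24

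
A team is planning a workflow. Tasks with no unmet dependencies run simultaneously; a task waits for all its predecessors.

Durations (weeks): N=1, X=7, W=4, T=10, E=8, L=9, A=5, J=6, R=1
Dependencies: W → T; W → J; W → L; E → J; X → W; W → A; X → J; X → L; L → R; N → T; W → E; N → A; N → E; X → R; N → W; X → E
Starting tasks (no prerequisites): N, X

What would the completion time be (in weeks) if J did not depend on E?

21

Original critical path: X→W→E→J = 7+4+8+6 = 25 ⇒ 25 weeks.
Without E→J, J's earliest start moves from 19 to 11.
New critical path: X→W→T = 7+4+10 = 21 ⇒ 21 weeks.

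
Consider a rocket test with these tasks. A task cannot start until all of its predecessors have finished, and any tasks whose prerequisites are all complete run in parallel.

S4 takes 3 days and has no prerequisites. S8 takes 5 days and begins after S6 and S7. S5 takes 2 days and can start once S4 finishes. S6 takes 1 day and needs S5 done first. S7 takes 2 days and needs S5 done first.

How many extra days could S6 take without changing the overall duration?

1

S4→S5→S7→S8 = 3+2+2+5 = 12 sets the makespan at 12 days.
Longest path through S6: 11 days (earliest finish 6, latest finish 7).
Slack of S6 = 6 − 5 = 1 day.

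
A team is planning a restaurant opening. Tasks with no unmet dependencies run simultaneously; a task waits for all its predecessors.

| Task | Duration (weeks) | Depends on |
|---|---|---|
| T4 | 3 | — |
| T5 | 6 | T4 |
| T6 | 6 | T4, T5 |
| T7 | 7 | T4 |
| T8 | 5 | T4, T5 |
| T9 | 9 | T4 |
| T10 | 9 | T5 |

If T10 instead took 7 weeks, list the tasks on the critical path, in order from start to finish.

Actual critical path: T4→T5→T10 = 3+6+9 = 18 ⇒ 18 weeks.
T10 lies on that path, so at 7 weeks the path becomes 16 weeks.
That remains the longest chain; total 16 weeks.

T4, T5, T10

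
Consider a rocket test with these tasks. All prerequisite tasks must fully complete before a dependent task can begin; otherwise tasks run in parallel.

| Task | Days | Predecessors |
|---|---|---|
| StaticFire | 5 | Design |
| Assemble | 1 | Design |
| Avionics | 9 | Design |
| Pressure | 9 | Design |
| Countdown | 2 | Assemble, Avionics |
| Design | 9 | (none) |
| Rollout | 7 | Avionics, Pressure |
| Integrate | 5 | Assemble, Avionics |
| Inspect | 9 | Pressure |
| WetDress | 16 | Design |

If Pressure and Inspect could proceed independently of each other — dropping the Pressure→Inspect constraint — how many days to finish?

25

Original critical path: Design→Pressure→Inspect = 9+9+9 = 27 ⇒ 27 days.
Without Pressure→Inspect, Inspect's earliest start moves from 18 to 0.
The longest chain is now Design→Avionics→Rollout = 9+9+7 = 25, so the rocket test takes 25 days.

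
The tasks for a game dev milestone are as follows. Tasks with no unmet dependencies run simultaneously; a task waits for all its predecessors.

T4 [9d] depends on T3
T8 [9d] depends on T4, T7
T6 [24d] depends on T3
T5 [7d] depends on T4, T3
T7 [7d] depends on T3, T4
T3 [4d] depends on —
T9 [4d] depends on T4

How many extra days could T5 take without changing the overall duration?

Critical path: T3→T4→T7→T8 = 4+9+7+9 = 29, so the finish is 29 days.
The longest chain containing T5 totals 20 days.
Slack of T5 = 22 − 13 = 9 days.

9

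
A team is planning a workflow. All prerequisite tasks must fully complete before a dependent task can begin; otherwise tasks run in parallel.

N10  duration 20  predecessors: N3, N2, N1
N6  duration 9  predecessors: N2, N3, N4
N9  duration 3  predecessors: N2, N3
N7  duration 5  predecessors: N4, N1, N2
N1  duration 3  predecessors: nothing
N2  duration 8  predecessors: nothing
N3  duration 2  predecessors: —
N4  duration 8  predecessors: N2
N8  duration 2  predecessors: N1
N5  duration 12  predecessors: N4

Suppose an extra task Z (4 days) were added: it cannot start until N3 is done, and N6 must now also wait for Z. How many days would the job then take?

28

Originally the job takes 28 days.
With Z inserted, N6 now waits for max(N2, N3, N4, Z).
New critical path: N2→N4→N5 = 8+8+12 = 28 ⇒ 28 days.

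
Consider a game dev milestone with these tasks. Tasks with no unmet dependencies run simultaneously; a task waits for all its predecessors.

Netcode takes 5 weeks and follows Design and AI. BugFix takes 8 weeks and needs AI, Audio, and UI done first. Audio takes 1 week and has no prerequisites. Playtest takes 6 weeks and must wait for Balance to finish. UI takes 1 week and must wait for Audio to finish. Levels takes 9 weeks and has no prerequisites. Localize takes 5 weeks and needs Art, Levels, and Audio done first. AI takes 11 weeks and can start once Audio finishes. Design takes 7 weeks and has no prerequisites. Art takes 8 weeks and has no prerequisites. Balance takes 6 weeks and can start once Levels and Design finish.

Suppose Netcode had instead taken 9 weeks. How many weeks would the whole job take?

As given, the longest chain is Levels→Balance→Playtest = 9+6+6 = 21, so the finish is 21 weeks.
Netcode has 4 weeks of float (longest path through it is 17).
That remains the longest chain; total 21 weeks.

21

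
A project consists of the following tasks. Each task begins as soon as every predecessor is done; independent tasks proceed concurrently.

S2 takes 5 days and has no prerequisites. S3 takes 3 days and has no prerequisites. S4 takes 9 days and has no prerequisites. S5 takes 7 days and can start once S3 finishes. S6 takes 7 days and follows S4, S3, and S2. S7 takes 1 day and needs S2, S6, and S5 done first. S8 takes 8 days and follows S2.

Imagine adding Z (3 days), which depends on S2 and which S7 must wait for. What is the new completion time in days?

Originally the schedule takes 17 days.
With Z inserted, S7 now waits for max(S2, S6, S5, Z).
New critical path: S4→S6→S7 = 9+7+1 = 17 ⇒ 17 days.

17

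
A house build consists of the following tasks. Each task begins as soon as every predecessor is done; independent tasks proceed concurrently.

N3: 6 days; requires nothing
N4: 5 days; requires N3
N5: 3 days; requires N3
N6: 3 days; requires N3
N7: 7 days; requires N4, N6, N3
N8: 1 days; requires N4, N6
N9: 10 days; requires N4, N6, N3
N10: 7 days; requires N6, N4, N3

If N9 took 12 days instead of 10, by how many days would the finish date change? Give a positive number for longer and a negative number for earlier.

2

As given, the longest chain is N3→N4→N9 = 6+5+10 = 21, so the finish is 21 days.
N9 is on the critical path; changing it to 12 makes that path 23 days.
The critical path is still N3→N4→N9; finish is now 23 days.
Change in finish: 23 − 21 = +2 days.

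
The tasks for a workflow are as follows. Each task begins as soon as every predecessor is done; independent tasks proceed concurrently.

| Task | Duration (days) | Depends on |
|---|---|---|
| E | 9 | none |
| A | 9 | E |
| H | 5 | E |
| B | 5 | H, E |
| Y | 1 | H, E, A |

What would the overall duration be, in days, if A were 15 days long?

Critical path before the change: E→A→Y = 9+9+1 = 19 giving 19 days.
Since A is critical, the +6 change carries straight to that chain (now 25 days).
The critical path is still E→A→Y; finish is now 25 days.

25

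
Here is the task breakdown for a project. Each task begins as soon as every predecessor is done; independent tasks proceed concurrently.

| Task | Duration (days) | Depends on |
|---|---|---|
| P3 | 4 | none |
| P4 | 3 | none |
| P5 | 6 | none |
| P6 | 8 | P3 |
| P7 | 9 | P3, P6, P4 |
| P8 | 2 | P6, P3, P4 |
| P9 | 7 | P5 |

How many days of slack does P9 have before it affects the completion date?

8

The longest chain is P3→P6→P7 = 4+8+9 = 21; overall finish 21 days.
Longest path through P9: 13 days (earliest finish 13, latest finish 21).
So P9 can slip 21 − 13 = 8 days.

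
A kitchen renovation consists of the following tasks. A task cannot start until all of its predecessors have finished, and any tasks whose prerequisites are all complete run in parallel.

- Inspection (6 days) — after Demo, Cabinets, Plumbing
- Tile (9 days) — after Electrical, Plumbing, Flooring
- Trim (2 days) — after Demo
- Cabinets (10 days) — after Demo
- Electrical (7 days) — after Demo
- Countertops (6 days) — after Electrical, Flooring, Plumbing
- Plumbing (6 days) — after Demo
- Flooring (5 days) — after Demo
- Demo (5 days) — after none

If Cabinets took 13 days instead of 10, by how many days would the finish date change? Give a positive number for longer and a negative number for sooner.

3

The binding path is Demo→Cabinets→Inspection = 5+10+6 = 21; finish at 21 days.
Since Cabinets is critical, the +3 change carries straight to that chain (now 24 days).
The critical path is still Demo→Cabinets→Inspection; finish is now 24 days.
Change in finish: 24 − 21 = +3 days.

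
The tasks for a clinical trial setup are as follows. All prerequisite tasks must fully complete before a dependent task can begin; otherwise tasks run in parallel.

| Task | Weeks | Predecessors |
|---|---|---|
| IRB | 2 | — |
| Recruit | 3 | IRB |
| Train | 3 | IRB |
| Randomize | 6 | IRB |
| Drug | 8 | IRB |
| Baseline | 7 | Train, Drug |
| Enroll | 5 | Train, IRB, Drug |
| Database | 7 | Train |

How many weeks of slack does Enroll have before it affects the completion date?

The longest chain is IRB→Drug→Baseline = 2+8+7 = 17; overall finish 17 weeks.
The longest chain containing Enroll totals 15 weeks.
So Enroll can slip 17 − 15 = 2 weeks.

2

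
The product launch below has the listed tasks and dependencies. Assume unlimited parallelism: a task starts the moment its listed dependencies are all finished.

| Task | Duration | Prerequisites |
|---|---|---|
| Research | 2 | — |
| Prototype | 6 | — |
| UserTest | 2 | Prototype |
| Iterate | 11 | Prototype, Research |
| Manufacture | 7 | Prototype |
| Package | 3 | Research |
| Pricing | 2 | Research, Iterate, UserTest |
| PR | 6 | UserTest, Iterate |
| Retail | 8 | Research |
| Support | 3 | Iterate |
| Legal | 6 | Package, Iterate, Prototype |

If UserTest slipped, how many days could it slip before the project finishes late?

9

Prototype→Iterate→PR = 6+11+6 = 23 sets the makespan at 23 days.
The longest chain containing UserTest totals 14 days.
Slack of UserTest = 15 − 6 = 9 days.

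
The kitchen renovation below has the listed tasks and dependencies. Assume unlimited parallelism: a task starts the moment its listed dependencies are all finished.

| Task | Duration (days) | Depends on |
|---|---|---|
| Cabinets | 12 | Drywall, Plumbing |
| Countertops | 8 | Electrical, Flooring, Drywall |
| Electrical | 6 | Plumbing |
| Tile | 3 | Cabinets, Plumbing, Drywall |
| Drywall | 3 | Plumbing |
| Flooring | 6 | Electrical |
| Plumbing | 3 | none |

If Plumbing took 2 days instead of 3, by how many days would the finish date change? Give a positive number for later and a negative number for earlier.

As given, the longest chain is Plumbing→Electrical→Flooring→Countertops = 3+6+6+8 = 23, so the finish is 23 days.
Plumbing lies on that path, so at 2 days the path becomes 22 days.
The critical path is still Plumbing→Electrical→Flooring→Countertops; finish is now 22 days.
Change in finish: 22 − 23 = -1 days.

-1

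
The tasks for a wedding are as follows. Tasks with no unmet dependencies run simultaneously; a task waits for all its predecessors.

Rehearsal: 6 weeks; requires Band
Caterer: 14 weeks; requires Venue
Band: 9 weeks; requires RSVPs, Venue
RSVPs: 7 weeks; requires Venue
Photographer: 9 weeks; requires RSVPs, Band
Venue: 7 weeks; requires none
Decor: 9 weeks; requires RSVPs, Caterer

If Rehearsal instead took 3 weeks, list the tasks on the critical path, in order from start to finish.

Actual critical path: Venue→RSVPs→Band→Photographer = 7+7+9+9 = 32 ⇒ 32 weeks.
Rehearsal is off the critical path — its longest chain is 29 weeks, giving 3 of slack.
The critical path is still Venue→RSVPs→Band→Photographer; finish is now 32 weeks.

Venue, RSVPs, Band, Photographer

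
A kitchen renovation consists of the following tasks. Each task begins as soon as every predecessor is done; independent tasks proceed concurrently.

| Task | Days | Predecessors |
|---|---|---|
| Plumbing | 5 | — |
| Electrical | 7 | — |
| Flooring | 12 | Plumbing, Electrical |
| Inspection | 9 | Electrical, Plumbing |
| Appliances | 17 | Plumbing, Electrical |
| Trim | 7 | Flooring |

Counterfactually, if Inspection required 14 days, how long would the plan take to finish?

The binding path is Electrical→Flooring→Trim = 7+12+7 = 26; finish at 26 days.
Inspection is off the critical path — its longest chain is 16 days, giving 10 of slack.
The critical path is still Electrical→Flooring→Trim; finish is now 26 days.

26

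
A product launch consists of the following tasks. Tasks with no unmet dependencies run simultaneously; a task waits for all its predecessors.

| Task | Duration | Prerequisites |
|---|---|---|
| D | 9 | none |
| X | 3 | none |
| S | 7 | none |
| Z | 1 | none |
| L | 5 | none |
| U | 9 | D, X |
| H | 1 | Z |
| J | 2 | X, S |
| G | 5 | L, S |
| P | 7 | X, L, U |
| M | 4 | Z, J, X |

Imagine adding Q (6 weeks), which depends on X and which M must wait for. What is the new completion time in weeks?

25

Originally the plan takes 25 weeks.
With Q inserted, M now waits for max(Z, J, X, Q).
New critical path: D→U→P = 9+9+7 = 25 ⇒ 25 weeks.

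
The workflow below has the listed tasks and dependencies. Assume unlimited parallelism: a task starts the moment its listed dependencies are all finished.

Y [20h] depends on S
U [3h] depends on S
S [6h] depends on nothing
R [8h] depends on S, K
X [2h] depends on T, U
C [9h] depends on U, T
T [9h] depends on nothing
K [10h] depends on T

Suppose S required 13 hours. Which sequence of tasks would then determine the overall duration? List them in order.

S, Y

Actual critical path: T→K→R = 9+10+8 = 27 ⇒ 27 hours.
S has 1 hour of float (longest path through it is 26).
Now S→Y = 13+20 = 33 is longest, so the finish becomes 33 hours.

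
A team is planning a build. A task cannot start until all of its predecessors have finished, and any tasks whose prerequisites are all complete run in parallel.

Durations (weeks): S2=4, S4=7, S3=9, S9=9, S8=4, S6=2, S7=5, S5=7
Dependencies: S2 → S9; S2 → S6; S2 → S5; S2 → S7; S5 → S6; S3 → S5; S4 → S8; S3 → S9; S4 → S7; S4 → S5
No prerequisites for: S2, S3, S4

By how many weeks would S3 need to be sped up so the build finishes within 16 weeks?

2

Current finish: 18 weeks; target: 16.
S3 is on every critical path, so each week cut from S3 cuts the finish by one (this holds down to a finish of 16).
Need 18 − 16 = 2 weeks off S3 → S3 becomes 7 weeks, finish becomes 16.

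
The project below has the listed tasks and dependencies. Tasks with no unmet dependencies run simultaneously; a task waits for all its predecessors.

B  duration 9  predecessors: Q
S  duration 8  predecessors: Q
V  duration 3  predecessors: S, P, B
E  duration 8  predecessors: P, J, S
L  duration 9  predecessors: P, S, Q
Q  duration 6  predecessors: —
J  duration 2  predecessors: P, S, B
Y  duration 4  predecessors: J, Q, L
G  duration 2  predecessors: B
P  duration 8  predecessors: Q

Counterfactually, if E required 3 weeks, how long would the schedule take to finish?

Baseline: Q→S→L→Y = 6+8+9+4 = 27 → 27 weeks.
E is off the critical path — its longest chain is 25 weeks, giving 2 of slack.
No other chain overtakes it, so the finish is 27 weeks.

27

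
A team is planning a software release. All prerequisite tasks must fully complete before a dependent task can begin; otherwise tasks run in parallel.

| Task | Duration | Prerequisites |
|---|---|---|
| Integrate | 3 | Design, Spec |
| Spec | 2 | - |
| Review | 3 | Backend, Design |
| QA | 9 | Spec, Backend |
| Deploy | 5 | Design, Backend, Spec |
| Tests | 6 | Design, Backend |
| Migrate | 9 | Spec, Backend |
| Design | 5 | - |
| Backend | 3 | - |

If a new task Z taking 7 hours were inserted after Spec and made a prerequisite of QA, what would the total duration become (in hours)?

Originally the job takes 12 hours.
With Z inserted, QA now waits for max(Spec, Backend, Z).
New critical path: Spec→Z→QA = 2+7+9 = 18 ⇒ 18 hours.

18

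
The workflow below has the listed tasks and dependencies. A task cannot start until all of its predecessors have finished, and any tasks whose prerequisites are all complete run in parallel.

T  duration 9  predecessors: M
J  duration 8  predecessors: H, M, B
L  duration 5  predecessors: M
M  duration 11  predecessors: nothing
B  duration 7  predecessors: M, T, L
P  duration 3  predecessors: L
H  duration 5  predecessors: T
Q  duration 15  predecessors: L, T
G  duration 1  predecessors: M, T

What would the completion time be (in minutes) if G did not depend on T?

Before: longest chain M→T→Q = 11+9+15 = 35, finish 35.
Without T→G, G's earliest start moves from 20 to 11.
New critical path: M→T→Q = 11+9+15 = 35 ⇒ 35 minutes.

35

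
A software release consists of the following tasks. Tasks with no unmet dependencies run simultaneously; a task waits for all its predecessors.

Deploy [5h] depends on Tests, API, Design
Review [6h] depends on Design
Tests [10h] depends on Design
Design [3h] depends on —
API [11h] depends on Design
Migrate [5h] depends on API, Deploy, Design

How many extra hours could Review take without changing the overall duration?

The longest chain is Design→API→Deploy→Migrate = 3+11+5+5 = 24; overall finish 24 hours.
The longest chain containing Review totals 9 hours.
Slack of Review = 18 − 3 = 15 hours.

15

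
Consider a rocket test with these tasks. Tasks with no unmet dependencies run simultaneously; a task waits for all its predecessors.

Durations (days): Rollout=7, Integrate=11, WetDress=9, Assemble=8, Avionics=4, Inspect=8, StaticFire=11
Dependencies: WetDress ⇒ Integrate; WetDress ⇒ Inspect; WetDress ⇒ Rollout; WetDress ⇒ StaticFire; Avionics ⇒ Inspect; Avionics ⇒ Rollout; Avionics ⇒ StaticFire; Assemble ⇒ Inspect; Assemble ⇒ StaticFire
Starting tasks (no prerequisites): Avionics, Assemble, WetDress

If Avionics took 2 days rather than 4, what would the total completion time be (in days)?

Baseline: WetDress→StaticFire = 9+11 = 20 → 20 days.
Avionics is off the critical path — its longest chain is 15 days, giving 5 of slack.
No other chain overtakes it, so the finish is 20 days.

20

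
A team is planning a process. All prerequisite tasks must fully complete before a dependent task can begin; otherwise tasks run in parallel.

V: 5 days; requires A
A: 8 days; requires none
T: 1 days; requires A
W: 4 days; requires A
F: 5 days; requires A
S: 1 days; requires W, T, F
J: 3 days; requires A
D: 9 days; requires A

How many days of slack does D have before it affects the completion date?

0

The longest chain is A→D = 8+9 = 17; overall finish 17 days.
D finishes as early as 17 and must finish by 17.
Float = 17 − 17 = 0.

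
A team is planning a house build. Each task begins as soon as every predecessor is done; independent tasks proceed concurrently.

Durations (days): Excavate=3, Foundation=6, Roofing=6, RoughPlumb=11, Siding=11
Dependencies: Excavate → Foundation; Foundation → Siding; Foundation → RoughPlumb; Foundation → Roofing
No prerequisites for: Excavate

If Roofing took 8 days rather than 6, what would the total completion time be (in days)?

20

As given, the longest chain is Excavate→Foundation→RoughPlumb = 3+6+11 = 20, so the finish is 20 days.
The longest path through Roofing is only 15 days, so Roofing has float 5.
The critical path is still Excavate→Foundation→RoughPlumb; finish is now 20 days.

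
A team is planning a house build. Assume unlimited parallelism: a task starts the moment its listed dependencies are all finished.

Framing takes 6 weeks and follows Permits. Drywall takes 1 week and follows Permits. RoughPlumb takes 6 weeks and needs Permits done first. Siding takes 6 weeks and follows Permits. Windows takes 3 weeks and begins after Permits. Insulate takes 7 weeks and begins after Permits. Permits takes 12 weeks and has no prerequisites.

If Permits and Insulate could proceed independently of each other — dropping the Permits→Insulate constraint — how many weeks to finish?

18

With the dependency in place, Permits→Insulate = 12+7 = 19 sets the finish at 19 weeks.
Without Permits→Insulate, Insulate's earliest start moves from 12 to 0.
After: Permits→Framing = 12+6 = 18 → 18 weeks.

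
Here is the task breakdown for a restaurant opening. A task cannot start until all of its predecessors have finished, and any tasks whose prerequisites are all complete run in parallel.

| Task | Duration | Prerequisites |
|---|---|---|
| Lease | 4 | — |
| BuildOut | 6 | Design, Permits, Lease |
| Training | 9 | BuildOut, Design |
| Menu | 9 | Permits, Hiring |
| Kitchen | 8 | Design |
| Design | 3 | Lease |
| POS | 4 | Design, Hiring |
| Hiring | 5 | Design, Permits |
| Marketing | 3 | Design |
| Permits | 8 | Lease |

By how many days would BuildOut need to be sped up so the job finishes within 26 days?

1

Current finish: 27 days; target: 26.
BuildOut is on every critical path, so each day cut from BuildOut cuts the finish by one (this holds down to a finish of 26).
Need 27 − 26 = 1 day off BuildOut → BuildOut becomes 5 days, finish becomes 26.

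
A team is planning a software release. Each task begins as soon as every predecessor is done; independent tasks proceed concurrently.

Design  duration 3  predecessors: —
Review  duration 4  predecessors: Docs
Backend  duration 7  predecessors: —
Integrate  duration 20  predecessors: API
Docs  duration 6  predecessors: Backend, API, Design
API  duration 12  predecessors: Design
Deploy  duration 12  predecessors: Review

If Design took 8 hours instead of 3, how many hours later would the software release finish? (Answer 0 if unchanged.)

5

Baseline: Design→API→Docs→Review→Deploy = 3+12+6+4+12 = 37 → 37 hours.
Design lies on that path, so at 8 hours the path becomes 42 hours.
The critical path is still Design→API→Docs→Review→Deploy; finish is now 42 hours.
Change in finish: 42 − 37 = +5 hours.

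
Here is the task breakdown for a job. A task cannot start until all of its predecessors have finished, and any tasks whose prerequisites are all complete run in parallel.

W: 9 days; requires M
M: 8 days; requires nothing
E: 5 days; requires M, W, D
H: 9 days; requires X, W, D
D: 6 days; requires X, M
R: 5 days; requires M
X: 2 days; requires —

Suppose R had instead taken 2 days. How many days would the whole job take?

26

Critical path before the change: M→W→H = 8+9+9 = 26 giving 26 days.
R has 13 days of float (longest path through it is 13).
That remains the longest chain; total 26 days.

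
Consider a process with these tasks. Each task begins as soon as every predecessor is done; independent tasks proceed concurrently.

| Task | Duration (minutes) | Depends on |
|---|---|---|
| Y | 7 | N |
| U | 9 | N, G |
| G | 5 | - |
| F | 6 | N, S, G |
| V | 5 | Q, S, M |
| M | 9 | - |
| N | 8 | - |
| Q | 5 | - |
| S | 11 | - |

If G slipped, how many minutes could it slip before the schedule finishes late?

3

The longest chain is N→U = 8+9 = 17; overall finish 17 minutes.
G finishes as early as 5 and must finish by 8.
Float = 17 − 14 = 3.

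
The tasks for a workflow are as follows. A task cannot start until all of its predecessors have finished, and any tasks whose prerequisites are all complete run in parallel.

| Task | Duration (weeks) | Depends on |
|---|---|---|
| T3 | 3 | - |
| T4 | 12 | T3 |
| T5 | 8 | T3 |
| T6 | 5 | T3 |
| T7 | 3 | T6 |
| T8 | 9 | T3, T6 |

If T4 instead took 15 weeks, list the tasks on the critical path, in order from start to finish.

T3, T4

The binding path is T3→T6→T8 = 3+5+9 = 17; finish at 17 weeks.
T4 has 2 weeks of float (longest path through it is 15).
The binding chain switches to T3→T4 = 3+15 = 18; finish 18 weeks.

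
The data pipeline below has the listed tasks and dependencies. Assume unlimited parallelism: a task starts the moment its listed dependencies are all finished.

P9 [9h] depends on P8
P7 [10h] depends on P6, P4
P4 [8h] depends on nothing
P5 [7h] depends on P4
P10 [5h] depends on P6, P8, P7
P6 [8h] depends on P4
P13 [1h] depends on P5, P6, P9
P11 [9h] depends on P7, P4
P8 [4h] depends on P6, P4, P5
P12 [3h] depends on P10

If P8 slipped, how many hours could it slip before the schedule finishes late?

5

The longest chain is P4→P6→P7→P11 = 8+8+10+9 = 35; overall finish 35 hours.
P8 finishes as early as 20 and must finish by 25.
Float = 35 − 30 = 5.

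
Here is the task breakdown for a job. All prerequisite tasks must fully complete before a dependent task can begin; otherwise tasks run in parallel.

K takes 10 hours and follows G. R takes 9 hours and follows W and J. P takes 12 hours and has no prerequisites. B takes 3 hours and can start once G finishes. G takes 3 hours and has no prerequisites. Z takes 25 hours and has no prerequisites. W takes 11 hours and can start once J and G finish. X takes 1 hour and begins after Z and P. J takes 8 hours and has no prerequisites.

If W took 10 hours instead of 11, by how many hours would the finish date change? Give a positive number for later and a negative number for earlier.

-1

Baseline: J→W→R = 8+11+9 = 28 → 28 hours.
Since W is critical, the -1 change carries straight to that chain (now 27 hours).
The critical path is still J→W→R; finish is now 27 hours.
Change in finish: 27 − 28 = -1 hours.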